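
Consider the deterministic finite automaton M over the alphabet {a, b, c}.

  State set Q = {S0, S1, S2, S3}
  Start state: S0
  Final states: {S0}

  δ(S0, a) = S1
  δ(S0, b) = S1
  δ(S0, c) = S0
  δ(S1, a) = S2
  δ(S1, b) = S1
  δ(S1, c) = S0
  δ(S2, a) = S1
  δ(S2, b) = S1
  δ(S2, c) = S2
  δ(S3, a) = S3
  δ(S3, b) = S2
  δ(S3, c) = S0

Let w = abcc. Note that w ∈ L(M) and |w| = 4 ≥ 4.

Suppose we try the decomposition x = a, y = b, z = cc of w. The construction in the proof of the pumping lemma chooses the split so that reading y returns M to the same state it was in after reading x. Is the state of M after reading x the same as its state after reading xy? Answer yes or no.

yes

State sequence: S0 -a-> S1 -b-> S1

After x (step 1): S1. After xy (step 2): S1.
They match, so y = b drives M around a cycle from S1 back to itself; pumping y any number of times keeps M in S1 before reading z, and xyⁱz ∈ L(M) for every i ≥ 0.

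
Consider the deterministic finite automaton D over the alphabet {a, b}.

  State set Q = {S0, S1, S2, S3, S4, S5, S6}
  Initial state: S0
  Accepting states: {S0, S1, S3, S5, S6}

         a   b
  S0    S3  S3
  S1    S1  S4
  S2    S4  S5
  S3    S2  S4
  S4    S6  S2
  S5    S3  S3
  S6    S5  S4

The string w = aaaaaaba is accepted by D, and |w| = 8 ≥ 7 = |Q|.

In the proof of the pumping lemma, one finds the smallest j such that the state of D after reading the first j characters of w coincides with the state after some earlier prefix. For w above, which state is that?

Run of D on w = a a a a a a b a:
  step 0: S0  (start)
  step 1: S3  (read a: S0→S3)
  step 2: S2  (read a: S3→S2)
  step 3: S4  (read a: S2→S4)
  step 4: S6  (read a: S4→S6)
  step 5: S5  (read a: S6→S5)
  step 6: S3  (read a: S5→S3)   ← first repeat (S3 seen earlier)
  step 7: S4  (read b: S3→S4)
  step 8: S6  (read a: S4→S6)

The earliest repeat is at step j = 6: D is in S3, which it already visited at step i = 1.
Pumping length from the standard proof: p = 7 (the number of states). The repeated state found above gives |xy| = j ≤ 7 and |y| = j − i ≥ 1.

S3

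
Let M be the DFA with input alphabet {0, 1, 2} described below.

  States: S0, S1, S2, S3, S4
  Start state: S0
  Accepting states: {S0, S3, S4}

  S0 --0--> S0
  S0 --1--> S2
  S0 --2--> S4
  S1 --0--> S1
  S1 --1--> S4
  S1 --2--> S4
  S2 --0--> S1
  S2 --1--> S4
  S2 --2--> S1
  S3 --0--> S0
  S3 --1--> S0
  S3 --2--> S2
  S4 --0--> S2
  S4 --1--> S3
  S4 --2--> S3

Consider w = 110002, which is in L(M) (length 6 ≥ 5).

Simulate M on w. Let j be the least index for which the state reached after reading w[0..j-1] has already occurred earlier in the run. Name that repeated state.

Run of M on w = 1 1 0 0 0 2:
  step 0: S0  (start)
  step 1: S2  (read 1: S0→S2)
  step 2: S4  (read 1: S2→S4)
  step 3: S2  (read 0: S4→S2)   ← first repeat (S2 seen earlier)
  step 4: S1  (read 0: S2→S1)
  step 5: S1  (read 0: S1→S1)
  step 6: S4  (read 2: S1→S4)

The earliest repeat is at step j = 3: M is in S2, which it already visited at step i = 1.
The DFA has 5 states, so the proof of the pumping lemma guarantees a repeated state among the first 5+1 visited; the segment between the two visits is the pumpable y.

S2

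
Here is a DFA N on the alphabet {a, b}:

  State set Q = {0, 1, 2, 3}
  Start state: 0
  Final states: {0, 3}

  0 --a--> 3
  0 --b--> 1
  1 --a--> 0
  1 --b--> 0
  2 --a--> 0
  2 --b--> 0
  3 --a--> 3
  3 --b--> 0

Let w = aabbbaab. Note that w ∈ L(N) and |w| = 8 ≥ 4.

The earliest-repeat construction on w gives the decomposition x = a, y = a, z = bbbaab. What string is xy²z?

xy^2z = a·a·a·bbbaab = aaabbbaab.
Reading y = a takes N from 3 back to 3, so after x·y·y the machine is still in 3, and z then leads to the accepting state 0. Hence aaabbbaab ∈ L(N).

aaabbbaab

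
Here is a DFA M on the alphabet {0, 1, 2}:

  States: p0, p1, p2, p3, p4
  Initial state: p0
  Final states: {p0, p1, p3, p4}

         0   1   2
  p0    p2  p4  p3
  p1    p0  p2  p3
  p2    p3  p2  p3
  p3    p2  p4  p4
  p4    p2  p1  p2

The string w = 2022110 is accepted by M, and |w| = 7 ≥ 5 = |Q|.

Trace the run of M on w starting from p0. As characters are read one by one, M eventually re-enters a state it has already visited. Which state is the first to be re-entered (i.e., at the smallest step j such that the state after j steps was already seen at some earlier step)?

State sequence: p0 -2-> p3 -0-> p2 -2-> p3 -2-> p4 -1-> p1 -1-> p2 -0-> p3
First repeat at step 3: p3 was already visited.

The earliest repeat is at step j = 3: M is in p3, which it already visited at step i = 1.
With |Q| = 5, pigeonhole forces a state repeat no later than step 5; the substring read between the first and second visits to that state can be pumped.

p3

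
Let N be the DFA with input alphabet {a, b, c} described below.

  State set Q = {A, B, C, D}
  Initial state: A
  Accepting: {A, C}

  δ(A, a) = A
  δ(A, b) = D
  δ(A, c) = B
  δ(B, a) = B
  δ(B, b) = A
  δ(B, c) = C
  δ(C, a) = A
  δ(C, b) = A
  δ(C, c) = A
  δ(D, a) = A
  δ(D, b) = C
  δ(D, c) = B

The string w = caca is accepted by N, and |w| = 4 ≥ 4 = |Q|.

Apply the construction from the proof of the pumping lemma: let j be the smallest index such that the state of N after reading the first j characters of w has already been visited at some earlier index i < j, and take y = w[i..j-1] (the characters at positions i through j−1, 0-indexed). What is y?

a

State sequence: A -c-> B -a-> B -c-> C -a-> A
First repeat at step 2: B was already visited.

So i = 1, j = 2, giving x = w[0:1] = c, y = w[1:2] = a, z = w[2:4] = ca.
Check: |xy| = 2 ≤ 4 and |y| = 1 ≥ 1. Reading y takes N from B back to B, so every xyⁱz is accepted.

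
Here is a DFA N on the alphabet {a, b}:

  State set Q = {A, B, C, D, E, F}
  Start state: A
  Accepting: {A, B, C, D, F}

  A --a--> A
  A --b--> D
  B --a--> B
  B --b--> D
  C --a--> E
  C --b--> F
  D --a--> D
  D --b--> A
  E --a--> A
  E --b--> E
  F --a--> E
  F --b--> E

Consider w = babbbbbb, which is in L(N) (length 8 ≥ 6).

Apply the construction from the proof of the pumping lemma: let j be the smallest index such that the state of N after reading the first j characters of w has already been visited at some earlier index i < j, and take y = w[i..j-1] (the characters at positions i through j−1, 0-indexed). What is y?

a

Run of N on w = b a b b b b b b:
  step 0: A  (start)
  step 1: D  (read b: A→D)
  step 2: D  (read a: D→D)   ← first repeat (D seen earlier)
  step 3: A  (read b: D→A)
  step 4: D  (read b: A→D)
  step 5: A  (read b: D→A)
  step 6: D  (read b: A→D)
  step 7: A  (read b: D→A)
  step 8: D  (read b: A→D)

So i = 1, j = 2, giving x = w[0:1] = b, y = w[1:2] = a, z = w[2:8] = bbbbbb.
Check: |xy| = 2 ≤ 6 and |y| = 1 ≥ 1. Reading y takes N from D back to D, so every xyⁱz is accepted.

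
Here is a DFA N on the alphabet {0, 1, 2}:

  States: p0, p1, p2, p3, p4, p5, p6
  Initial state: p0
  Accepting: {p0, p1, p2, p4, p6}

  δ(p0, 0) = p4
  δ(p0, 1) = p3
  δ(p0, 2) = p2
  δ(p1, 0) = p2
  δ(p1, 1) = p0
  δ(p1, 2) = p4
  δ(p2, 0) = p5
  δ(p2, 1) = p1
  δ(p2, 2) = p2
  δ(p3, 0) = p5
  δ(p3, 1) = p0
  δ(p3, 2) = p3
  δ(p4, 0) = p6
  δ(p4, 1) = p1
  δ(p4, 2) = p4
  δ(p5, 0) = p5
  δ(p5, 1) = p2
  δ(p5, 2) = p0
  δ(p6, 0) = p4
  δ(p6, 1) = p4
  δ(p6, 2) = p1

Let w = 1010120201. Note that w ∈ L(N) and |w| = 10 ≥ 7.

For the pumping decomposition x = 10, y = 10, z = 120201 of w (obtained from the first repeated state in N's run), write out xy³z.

10101010120201

xy^3z = 10·10·10·10·120201 = 10101010120201.
Reading y = 10 takes N from p5 back to p5, so after x·y·y·y the machine is still in p5, and z then leads to the accepting state p1. Hence 10101010120201 ∈ L(N).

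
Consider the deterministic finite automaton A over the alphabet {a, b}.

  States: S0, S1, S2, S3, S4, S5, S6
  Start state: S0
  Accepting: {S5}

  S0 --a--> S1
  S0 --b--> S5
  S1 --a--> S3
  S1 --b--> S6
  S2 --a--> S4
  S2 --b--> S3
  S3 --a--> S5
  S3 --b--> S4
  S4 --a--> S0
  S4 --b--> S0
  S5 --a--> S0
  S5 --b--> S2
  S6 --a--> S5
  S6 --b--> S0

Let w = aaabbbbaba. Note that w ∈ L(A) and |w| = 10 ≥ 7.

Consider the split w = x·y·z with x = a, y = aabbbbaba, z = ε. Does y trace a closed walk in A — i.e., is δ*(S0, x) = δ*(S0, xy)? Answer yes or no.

no

State sequence: S0 -a-> S1 -a-> S3 -a-> S5 -b-> S2 -b-> S3 -b-> S4 -b-> S0 -a-> S1 -b-> S6 -a-> S5

After x (step 1): S1. After xy (step 10): S5.
They differ (S1 ≠ S5), so y is not a cycle from the state after x; this split is not the one the pumping-lemma construction produces, and pumping y need not keep the string in L(A).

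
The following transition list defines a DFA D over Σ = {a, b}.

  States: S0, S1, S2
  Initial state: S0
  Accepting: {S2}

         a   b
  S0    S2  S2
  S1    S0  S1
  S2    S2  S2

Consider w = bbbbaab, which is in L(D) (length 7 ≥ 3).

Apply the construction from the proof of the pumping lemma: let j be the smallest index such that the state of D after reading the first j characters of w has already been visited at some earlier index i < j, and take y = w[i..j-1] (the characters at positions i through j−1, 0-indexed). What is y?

b

Run of D on w = b b b b a a b:
  step 0: S0  (start)
  step 1: S2  (read b: S0→S2)
  step 2: S2  (read b: S2→S2)   ← first repeat (S2 seen earlier)
  step 3: S2  (read b: S2→S2)
  step 4: S2  (read b: S2→S2)
  step 5: S2  (read a: S2→S2)
  step 6: S2  (read a: S2→S2)
  step 7: S2  (read b: S2→S2)

So i = 1, j = 2, giving x = w[0:1] = b, y = w[1:2] = b, z = w[2:7] = bbaab.
Check: |xy| = 2 ≤ 3 and |y| = 1 ≥ 1. Reading y takes D from S2 back to S2, so every xyⁱz is accepted.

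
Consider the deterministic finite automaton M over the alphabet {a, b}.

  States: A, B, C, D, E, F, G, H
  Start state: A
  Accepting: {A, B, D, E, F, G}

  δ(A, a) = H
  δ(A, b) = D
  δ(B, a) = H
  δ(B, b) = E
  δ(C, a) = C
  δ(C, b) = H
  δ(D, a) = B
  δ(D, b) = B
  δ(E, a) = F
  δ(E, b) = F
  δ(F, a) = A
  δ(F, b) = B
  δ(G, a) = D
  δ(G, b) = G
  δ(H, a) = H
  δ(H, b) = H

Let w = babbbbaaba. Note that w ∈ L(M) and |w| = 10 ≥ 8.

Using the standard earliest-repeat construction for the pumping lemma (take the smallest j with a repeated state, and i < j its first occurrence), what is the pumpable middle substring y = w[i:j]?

bbb

State sequence: A -b-> D -a-> B -b-> E -b-> F -b-> B -b-> E -a-> F -a-> A -b-> D -a-> B
First repeat at step 5: B was already visited.

So i = 2, j = 5, giving x = w[0:2] = ba, y = w[2:5] = bbb, z = w[5:10] = baaba.
Check: |xy| = 5 ≤ 8 and |y| = 3 ≥ 1. Reading y takes M from B back to B, so every xyⁱz is accepted.
With |Q| = 8, pigeonhole forces a state repeat no later than step 8; the substring read between the first and second visits to that state can be pumped.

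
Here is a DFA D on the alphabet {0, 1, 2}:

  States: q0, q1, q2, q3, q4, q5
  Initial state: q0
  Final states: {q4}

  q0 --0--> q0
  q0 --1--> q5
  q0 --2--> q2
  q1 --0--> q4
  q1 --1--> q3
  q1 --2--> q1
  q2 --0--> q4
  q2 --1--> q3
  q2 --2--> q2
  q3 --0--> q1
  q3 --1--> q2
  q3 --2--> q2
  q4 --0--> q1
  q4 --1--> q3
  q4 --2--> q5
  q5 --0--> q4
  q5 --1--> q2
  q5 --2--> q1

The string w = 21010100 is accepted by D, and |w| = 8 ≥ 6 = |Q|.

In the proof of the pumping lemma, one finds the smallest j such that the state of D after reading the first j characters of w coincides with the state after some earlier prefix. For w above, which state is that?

Run of D on w = 2 1 0 1 0 1 0 0:
  step 0: q0  (start)
  step 1: q2  (read 2: q0→q2)
  step 2: q3  (read 1: q2→q3)
  step 3: q1  (read 0: q3→q1)
  step 4: q3  (read 1: q1→q3)   ← first repeat (q3 seen earlier)
  step 5: q1  (read 0: q3→q1)
  step 6: q3  (read 1: q1→q3)
  step 7: q1  (read 0: q3→q1)
  step 8: q4  (read 0: q1→q4)

The earliest repeat is at step j = 4: D is in q3, which it already visited at step i = 2.
Since D has 6 states, any run of length ≥ 6 visits 6+1 states, so by pigeonhole some state repeats within the first 6 steps — that repeat gives the pumpable loop.

q3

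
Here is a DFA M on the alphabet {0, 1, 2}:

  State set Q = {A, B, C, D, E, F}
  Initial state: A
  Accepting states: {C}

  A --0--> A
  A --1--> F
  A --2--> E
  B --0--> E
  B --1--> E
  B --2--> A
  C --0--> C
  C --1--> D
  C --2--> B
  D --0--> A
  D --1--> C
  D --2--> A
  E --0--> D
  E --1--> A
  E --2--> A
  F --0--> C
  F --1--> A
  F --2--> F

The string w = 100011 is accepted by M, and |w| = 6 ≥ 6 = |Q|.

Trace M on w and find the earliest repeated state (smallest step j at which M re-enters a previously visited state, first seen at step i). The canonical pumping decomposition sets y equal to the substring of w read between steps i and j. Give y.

0

State sequence: A -1-> F -0-> C -0-> C -0-> C -1-> D -1-> C
First repeat at step 3: C was already visited.

So i = 2, j = 3, giving x = w[0:2] = 10, y = w[2:3] = 0, z = w[3:6] = 011.
Check: |xy| = 3 ≤ 6 and |y| = 1 ≥ 1. Reading y takes M from C back to C, so every xyⁱz is accepted.
Since M has 6 states, any run of length ≥ 6 visits 6+1 states, so by pigeonhole some state repeats within the first 6 steps — that repeat gives the pumpable loop.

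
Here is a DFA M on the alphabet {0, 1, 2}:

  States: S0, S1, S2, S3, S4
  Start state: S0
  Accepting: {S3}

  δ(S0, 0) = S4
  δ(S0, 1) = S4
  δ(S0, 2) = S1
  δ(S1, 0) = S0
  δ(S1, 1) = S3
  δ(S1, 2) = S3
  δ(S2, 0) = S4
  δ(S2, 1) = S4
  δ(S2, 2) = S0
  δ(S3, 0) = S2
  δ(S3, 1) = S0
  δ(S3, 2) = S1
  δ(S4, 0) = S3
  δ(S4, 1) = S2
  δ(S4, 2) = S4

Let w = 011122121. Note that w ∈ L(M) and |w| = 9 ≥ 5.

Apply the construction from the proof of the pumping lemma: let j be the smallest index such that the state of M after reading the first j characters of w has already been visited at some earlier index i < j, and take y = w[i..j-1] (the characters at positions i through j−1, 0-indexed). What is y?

Run of M on w = 0 1 1 1 2 2 1 2 1:
  step 0: S0  (start)
  step 1: S4  (read 0: S0→S4)
  step 2: S2  (read 1: S4→S2)
  step 3: S4  (read 1: S2→S4)   ← first repeat (S4 seen earlier)
  step 4: S2  (read 1: S4→S2)
  step 5: S0  (read 2: S2→S0)
  step 6: S1  (read 2: S0→S1)
  step 7: S3  (read 1: S1→S3)
  step 8: S1  (read 2: S3→S1)
  step 9: S3  (read 1: S1→S3)

So i = 1, j = 3, giving x = w[0:1] = 0, y = w[1:3] = 11, z = w[3:9] = 122121.
Check: |xy| = 3 ≤ 5 and |y| = 2 ≥ 1. Reading y takes M from S4 back to S4, so every xyⁱz is accepted.

11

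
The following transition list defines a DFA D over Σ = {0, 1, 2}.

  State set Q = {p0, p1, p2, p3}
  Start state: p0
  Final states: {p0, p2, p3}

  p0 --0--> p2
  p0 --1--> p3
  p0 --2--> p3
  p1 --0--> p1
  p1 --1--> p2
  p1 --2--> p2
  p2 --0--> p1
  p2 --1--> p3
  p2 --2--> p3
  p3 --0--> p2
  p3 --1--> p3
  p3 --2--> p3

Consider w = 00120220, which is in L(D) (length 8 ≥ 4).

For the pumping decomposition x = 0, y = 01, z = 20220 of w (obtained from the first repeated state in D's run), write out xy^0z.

020220

xy⁰z = xz = 0·20220 = 020220.
Reading y = 01 takes D from p2 back to p2, so after x the machine is still in p2, and z then leads to the accepting state p2. Hence 020220 ∈ L(D).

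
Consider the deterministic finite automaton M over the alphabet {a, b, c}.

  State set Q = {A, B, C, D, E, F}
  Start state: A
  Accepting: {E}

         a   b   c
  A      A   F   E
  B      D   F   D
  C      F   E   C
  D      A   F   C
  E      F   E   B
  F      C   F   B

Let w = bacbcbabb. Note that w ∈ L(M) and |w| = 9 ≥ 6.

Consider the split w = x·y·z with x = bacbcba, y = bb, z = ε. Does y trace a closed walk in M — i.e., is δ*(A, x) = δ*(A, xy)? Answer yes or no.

no

State sequence: A -b-> F -a-> C -c-> C -b-> E -c-> B -b-> F -a-> C -b-> E -b-> E

After x (step 7): C. After xy (step 9): E.
They differ (C ≠ E), so y is not a cycle from the state after x; this split is not the one the pumping-lemma construction produces, and pumping y need not keep the string in L(M).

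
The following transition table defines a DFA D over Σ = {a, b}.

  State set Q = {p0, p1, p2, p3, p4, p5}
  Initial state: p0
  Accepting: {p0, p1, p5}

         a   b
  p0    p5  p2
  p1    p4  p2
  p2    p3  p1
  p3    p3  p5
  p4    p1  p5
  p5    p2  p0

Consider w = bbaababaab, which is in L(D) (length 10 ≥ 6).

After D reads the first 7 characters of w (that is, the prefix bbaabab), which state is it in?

p5

State sequence: p0 -b-> p2 -b-> p1 -a-> p4 -a-> p1 -b-> p2 -a-> p3 -b-> p5

After reading 7 characters, D is in state p5.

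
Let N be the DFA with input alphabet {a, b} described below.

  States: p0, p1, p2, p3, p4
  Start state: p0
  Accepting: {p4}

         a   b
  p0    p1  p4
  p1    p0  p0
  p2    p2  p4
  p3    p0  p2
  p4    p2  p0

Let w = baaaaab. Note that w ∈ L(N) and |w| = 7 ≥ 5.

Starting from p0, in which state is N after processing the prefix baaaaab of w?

p4

Run of N on the first 7 characters of w = b a a a a a b:
  step 0: p0  (start)
  step 1: p4  (read b: p0→p4)
  step 2: p2  (read a: p4→p2)
  step 3: p2  (read a: p2→p2)
  step 4: p2  (read a: p2→p2)
  step 5: p2  (read a: p2→p2)
  step 6: p2  (read a: p2→p2)
  step 7: p4  (read b: p2→p4)

After reading 7 characters, N is in state p4.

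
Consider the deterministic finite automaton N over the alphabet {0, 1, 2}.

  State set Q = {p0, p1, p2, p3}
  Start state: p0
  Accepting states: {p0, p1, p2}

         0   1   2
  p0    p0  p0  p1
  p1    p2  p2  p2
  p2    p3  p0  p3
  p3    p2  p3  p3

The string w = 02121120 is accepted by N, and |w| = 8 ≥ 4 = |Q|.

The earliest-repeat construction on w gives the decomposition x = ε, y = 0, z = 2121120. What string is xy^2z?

002121120

xy^2z = ε·0·0·2121120 = 002121120.
Reading y = 0 takes N from p0 back to p0, so after x·y·y the machine is still in p0, and z then leads to the accepting state p2. Hence 002121120 ∈ L(N).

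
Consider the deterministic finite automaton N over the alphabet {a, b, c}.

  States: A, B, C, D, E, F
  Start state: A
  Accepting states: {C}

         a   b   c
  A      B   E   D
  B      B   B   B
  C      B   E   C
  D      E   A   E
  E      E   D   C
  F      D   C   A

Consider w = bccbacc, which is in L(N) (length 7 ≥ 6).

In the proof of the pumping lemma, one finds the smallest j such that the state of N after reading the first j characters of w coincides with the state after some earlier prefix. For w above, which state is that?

C

State sequence: A -b-> E -c-> C -c-> C -b-> E -a-> E -c-> C -c-> C
First repeat at step 3: C was already visited.

The earliest repeat is at step j = 3: N is in C, which it already visited at step i = 2.
The DFA has 6 states, so the proof of the pumping lemma guarantees a repeated state among the first 6+1 visited; the segment between the two visits is the pumpable y.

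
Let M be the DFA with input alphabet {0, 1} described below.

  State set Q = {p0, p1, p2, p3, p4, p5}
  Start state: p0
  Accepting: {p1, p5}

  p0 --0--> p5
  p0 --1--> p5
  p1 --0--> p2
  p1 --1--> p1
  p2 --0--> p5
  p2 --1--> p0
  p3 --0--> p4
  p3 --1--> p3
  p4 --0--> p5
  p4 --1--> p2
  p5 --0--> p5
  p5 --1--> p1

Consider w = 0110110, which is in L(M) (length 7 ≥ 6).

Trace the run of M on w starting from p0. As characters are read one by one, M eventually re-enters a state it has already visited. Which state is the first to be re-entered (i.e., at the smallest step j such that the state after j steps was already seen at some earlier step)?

p1

Run of M on w = 0 1 1 0 1 1 0:
  step 0: p0  (start)
  step 1: p5  (read 0: p0→p5)
  step 2: p1  (read 1: p5→p1)
  step 3: p1  (read 1: p1→p1)   ← first repeat (p1 seen earlier)
  step 4: p2  (read 0: p1→p2)
  step 5: p0  (read 1: p2→p0)
  step 6: p5  (read 1: p0→p5)
  step 7: p5  (read 0: p5→p5)

The earliest repeat is at step j = 3: M is in p1, which it already visited at step i = 2.
With |Q| = 6, pigeonhole forces a state repeat no later than step 6; the substring read between the first and second visits to that state can be pumped.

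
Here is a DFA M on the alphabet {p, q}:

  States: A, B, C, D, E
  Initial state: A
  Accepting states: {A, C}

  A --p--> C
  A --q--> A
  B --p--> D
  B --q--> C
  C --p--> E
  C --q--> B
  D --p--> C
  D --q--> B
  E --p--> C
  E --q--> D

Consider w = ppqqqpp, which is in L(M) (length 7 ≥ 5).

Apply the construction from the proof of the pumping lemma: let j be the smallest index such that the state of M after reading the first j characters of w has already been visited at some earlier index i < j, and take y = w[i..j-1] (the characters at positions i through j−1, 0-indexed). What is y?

State sequence: A -p-> C -p-> E -q-> D -q-> B -q-> C -p-> E -p-> C
First repeat at step 5: C was already visited.

So i = 1, j = 5, giving x = w[0:1] = p, y = w[1:5] = pqqq, z = w[5:7] = pp.
Check: |xy| = 5 ≤ 5 and |y| = 4 ≥ 1. Reading y takes M from C back to C, so every xyⁱz is accepted.

pqqq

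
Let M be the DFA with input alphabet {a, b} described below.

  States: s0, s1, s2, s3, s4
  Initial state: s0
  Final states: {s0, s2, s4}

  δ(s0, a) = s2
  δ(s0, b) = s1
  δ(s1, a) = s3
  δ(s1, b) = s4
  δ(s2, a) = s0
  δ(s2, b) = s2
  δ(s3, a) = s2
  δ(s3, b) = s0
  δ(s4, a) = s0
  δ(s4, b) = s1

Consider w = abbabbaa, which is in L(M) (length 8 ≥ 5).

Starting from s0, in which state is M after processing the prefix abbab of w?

State sequence: s0 -a-> s2 -b-> s2 -b-> s2 -a-> s0 -b-> s1

After reading 5 characters, M is in state s1.
(This kind of state-tracing is the core of the pumping-lemma construction: with 5 states, pigeonhole forces a repeat within the first 5 steps.)

s1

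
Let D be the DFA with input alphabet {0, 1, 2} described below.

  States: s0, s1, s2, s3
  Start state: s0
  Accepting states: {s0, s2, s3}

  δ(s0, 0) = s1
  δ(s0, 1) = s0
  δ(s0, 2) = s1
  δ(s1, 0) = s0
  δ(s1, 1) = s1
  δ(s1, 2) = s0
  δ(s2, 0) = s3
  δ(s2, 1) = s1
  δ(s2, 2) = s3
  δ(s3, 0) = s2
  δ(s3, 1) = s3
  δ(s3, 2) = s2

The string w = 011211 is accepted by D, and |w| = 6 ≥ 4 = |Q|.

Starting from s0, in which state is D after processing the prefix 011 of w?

s1

State sequence: s0 -0-> s1 -1-> s1 -1-> s1

After reading 3 characters, D is in state s1.
(This kind of state-tracing is the core of the pumping-lemma construction: with 4 states, pigeonhole forces a repeat within the first 4 steps.)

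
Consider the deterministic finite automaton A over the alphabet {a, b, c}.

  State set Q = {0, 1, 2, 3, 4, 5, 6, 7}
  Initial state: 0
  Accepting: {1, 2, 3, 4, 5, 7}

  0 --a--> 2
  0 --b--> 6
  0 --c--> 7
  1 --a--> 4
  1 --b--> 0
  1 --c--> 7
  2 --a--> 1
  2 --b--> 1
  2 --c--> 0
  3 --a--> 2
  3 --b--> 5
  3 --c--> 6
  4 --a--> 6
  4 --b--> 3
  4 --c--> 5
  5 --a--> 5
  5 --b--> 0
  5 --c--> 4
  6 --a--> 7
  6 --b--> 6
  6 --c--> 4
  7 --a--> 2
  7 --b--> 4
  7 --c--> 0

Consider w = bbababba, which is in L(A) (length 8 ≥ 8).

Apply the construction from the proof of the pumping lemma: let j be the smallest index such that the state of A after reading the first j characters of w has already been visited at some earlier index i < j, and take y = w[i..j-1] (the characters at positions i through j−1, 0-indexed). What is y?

State sequence: 0 -b-> 6 -b-> 6 -a-> 7 -b-> 4 -a-> 6 -b-> 6 -b-> 6 -a-> 7
First repeat at step 2: 6 was already visited.

So i = 1, j = 2, giving x = w[0:1] = b, y = w[1:2] = b, z = w[2:8] = ababba.
Check: |xy| = 2 ≤ 8 and |y| = 1 ≥ 1. Reading y takes A from 6 back to 6, so every xyⁱz is accepted.
Since A has 8 states, any run of length ≥ 8 visits 8+1 states, so by pigeonhole some state repeats within the first 8 steps — that repeat gives the pumpable loop.

b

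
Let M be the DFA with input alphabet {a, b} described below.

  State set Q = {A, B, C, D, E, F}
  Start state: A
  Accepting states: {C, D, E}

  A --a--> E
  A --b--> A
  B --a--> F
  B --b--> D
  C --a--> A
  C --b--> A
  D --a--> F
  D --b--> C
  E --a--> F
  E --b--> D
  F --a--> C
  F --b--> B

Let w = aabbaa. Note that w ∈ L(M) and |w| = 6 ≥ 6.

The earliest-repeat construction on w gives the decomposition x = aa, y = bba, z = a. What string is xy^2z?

aabbabbaa

xy^2z = aa·bba·bba·a = aabbabbaa.
Reading y = bba takes M from F back to F, so after x·y·y the machine is still in F, and z then leads to the accepting state C. Hence aabbabbaa ∈ L(M).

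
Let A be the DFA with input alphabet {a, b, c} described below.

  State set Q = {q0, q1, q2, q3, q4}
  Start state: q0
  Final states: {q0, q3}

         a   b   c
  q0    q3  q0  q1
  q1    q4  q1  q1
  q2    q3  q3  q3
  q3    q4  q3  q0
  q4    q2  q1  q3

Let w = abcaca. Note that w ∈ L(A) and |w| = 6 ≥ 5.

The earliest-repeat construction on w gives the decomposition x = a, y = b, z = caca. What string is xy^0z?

xy⁰z = xz = a·caca = acaca.
Reading y = b takes A from q3 back to q3, so after x the machine is still in q3, and z then leads to the accepting state q3. Hence acaca ∈ L(A).

acaca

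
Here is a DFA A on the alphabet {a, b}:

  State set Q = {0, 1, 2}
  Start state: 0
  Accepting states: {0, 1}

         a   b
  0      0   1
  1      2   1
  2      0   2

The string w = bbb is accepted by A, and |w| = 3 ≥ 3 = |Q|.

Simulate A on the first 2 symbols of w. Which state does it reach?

Run of A on the first 2 characters of w = b b:
  step 0: 0  (start)
  step 1: 1  (read b: 0→1)
  step 2: 1  (read b: 1→1)

After reading 2 characters, A is in state 1.
(This kind of state-tracing is the core of the pumping-lemma construction: with 3 states, pigeonhole forces a repeat within the first 3 steps.)

1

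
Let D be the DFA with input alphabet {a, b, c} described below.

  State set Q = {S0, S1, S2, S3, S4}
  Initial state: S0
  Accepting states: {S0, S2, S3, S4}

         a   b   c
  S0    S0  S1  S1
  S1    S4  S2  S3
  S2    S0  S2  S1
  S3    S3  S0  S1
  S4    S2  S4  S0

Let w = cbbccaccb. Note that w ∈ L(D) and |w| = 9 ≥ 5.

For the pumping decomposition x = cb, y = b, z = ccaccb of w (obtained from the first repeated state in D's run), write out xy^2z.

xy^2z = cb·b·b·ccaccb = cbbbccaccb.
Reading y = b takes D from S2 back to S2, so after x·y·y the machine is still in S2, and z then leads to the accepting state S0. Hence cbbbccaccb ∈ L(D).

cbbbccaccb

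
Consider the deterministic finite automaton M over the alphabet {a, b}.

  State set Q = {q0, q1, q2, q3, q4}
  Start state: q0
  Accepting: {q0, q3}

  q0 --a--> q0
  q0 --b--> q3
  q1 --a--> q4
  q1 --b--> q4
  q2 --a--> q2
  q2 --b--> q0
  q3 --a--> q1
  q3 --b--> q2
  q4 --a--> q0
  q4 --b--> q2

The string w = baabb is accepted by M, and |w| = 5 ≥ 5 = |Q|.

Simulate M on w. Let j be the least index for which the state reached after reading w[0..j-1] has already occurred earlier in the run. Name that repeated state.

q0

State sequence: q0 -b-> q3 -a-> q1 -a-> q4 -b-> q2 -b-> q0
First repeat at step 5: q0 was already visited.

The earliest repeat is at step j = 5: M is in q0, which it already visited at step i = 0.
Pumping length from the standard proof: p = 5 (the number of states). The repeated state found above gives |xy| = j ≤ 5 and |y| = j − i ≥ 1.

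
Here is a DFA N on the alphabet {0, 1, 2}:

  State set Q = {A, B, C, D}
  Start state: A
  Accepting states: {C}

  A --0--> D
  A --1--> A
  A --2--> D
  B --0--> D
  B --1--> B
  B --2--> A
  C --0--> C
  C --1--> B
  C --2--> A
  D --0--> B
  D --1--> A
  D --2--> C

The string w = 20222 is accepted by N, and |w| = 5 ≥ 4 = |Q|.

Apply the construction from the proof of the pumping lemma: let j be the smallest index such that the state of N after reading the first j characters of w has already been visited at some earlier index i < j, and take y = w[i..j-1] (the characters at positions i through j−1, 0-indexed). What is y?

202

Run of N on w = 2 0 2 2 2:
  step 0: A  (start)
  step 1: D  (read 2: A→D)
  step 2: B  (read 0: D→B)
  step 3: A  (read 2: B→A)   ← first repeat (A seen earlier)
  step 4: D  (read 2: A→D)
  step 5: C  (read 2: D→C)

So i = 0, j = 3, giving x = w[0:0] = ε, y = w[0:3] = 202, z = w[3:5] = 22.
Check: |xy| = 3 ≤ 4 and |y| = 3 ≥ 1. Reading y takes N from A back to A, so every xyⁱz is accepted.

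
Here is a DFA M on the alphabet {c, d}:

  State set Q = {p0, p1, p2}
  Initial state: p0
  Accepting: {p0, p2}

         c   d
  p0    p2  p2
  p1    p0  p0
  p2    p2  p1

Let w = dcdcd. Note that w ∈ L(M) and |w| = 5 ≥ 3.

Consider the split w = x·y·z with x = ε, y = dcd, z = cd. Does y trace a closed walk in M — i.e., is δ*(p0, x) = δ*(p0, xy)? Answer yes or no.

no

Run of M on the first 3 characters of w = d c d:
  step 0: p0  (start)
  step 1: p2  (read d: p0→p2)
  step 2: p2  (read c: p2→p2)
  step 3: p1  (read d: p2→p1)

After x (step 0): p0. After xy (step 3): p1.
They differ (p0 ≠ p1), so y is not a cycle from the state after x; this split is not the one the pumping-lemma construction produces, and pumping y need not keep the string in L(M).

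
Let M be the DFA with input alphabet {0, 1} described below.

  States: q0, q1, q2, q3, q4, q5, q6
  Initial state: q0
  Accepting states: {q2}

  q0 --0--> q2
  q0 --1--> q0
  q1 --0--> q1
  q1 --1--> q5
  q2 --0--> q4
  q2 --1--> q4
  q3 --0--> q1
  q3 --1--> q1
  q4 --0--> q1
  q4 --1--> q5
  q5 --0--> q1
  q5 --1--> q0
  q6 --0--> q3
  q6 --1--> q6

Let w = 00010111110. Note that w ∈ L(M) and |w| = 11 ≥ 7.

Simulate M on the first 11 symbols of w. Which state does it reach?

q2

Run of M on the first 11 characters of w = 0 0 0 1 0 1 1 1 1 1 0:
  step 0: q0  (start)
  step 1: q2  (read 0: q0→q2)
  step 2: q4  (read 0: q2→q4)
  step 3: q1  (read 0: q4→q1)
  step 4: q5  (read 1: q1→q5)
  step 5: q1  (read 0: q5→q1)
  step 6: q5  (read 1: q1→q5)
  step 7: q0  (read 1: q5→q0)
  step 8: q0  (read 1: q0→q0)
  step 9: q0  (read 1: q0→q0)
  step 10: q0  (read 1: q0→q0)
  step 11: q2  (read 0: q0→q2)

After reading 11 characters, M is in state q2.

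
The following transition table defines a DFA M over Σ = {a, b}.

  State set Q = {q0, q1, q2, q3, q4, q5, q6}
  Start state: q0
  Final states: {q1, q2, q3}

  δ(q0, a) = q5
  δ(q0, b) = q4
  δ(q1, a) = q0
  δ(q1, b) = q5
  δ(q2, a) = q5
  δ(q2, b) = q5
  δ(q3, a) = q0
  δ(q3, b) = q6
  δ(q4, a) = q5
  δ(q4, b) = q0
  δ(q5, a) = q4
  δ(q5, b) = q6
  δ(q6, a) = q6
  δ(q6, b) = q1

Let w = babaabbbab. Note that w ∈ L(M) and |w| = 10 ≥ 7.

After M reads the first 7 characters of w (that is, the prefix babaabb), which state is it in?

q5

Run of M on the first 7 characters of w = b a b a a b b:
  step 0: q0  (start)
  step 1: q4  (read b: q0→q4)
  step 2: q5  (read a: q4→q5)
  step 3: q6  (read b: q5→q6)
  step 4: q6  (read a: q6→q6)
  step 5: q6  (read a: q6→q6)
  step 6: q1  (read b: q6→q1)
  step 7: q5  (read b: q1→q5)

After reading 7 characters, M is in state q5.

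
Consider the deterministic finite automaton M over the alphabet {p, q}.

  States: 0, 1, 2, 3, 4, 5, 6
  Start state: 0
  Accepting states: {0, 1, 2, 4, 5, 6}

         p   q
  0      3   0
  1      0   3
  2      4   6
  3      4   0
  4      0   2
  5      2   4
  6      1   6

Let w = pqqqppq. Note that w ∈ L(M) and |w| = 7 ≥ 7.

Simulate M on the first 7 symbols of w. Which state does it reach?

State sequence: 0 -p-> 3 -q-> 0 -q-> 0 -q-> 0 -p-> 3 -p-> 4 -q-> 2

After reading 7 characters, M is in state 2.
(This kind of state-tracing is the core of the pumping-lemma construction: with 7 states, pigeonhole forces a repeat within the first 7 steps.)

2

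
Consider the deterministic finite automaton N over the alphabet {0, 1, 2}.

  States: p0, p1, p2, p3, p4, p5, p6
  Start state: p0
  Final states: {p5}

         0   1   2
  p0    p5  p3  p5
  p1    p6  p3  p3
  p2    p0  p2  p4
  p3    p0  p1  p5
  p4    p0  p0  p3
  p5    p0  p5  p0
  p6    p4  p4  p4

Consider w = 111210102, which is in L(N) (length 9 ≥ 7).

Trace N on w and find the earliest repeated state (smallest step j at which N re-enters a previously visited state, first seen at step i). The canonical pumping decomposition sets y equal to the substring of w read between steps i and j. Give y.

Run of N on w = 1 1 1 2 1 0 1 0 2:
  step 0: p0  (start)
  step 1: p3  (read 1: p0→p3)
  step 2: p1  (read 1: p3→p1)
  step 3: p3  (read 1: p1→p3)   ← first repeat (p3 seen earlier)
  step 4: p5  (read 2: p3→p5)
  step 5: p5  (read 1: p5→p5)
  step 6: p0  (read 0: p5→p0)
  step 7: p3  (read 1: p0→p3)
  step 8: p0  (read 0: p3→p0)
  step 9: p5  (read 2: p0→p5)

So i = 1, j = 3, giving x = w[0:1] = 1, y = w[1:3] = 11, z = w[3:9] = 210102.
Check: |xy| = 3 ≤ 7 and |y| = 2 ≥ 1. Reading y takes N from p3 back to p3, so every xyⁱz is accepted.

11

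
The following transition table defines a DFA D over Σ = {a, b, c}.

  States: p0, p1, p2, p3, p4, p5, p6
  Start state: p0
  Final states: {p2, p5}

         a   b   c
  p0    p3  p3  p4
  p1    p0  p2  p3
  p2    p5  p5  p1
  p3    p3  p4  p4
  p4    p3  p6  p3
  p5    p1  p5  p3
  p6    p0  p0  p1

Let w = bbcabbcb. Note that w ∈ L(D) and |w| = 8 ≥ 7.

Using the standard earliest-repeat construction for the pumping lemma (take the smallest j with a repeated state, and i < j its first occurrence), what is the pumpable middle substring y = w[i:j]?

bc

State sequence: p0 -b-> p3 -b-> p4 -c-> p3 -a-> p3 -b-> p4 -b-> p6 -c-> p1 -b-> p2
First repeat at step 3: p3 was already visited.

So i = 1, j = 3, giving x = w[0:1] = b, y = w[1:3] = bc, z = w[3:8] = abbcb.
Check: |xy| = 3 ≤ 7 and |y| = 2 ≥ 1. Reading y takes D from p3 back to p3, so every xyⁱz is accepted.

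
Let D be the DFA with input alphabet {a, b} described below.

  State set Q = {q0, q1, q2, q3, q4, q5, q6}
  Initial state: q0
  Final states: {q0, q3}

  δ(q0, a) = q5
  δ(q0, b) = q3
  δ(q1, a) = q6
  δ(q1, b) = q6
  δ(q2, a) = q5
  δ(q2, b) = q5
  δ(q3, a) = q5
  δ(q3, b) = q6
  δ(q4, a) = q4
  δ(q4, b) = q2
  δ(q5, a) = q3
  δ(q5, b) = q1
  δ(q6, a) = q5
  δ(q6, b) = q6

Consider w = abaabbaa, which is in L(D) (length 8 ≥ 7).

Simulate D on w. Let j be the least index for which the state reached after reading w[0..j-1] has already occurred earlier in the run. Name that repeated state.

q5

State sequence: q0 -a-> q5 -b-> q1 -a-> q6 -a-> q5 -b-> q1 -b-> q6 -a-> q5 -a-> q3
First repeat at step 4: q5 was already visited.

The earliest repeat is at step j = 4: D is in q5, which it already visited at step i = 1.
Pumping length from the standard proof: p = 7 (the number of states). The repeated state found above gives |xy| = j ≤ 7 and |y| = j − i ≥ 1.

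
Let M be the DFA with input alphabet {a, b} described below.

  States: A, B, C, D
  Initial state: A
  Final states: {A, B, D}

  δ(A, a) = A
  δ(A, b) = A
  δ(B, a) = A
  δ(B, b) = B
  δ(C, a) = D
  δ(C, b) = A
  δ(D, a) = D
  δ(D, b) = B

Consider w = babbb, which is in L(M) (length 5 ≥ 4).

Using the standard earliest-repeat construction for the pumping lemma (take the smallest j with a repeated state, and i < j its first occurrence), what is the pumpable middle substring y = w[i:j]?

State sequence: A -b-> A -a-> A -b-> A -b-> A -b-> A
First repeat at step 1: A was already visited.

So i = 0, j = 1, giving x = w[0:0] = ε, y = w[0:1] = b, z = w[1:5] = abbb.
Check: |xy| = 1 ≤ 4 and |y| = 1 ≥ 1. Reading y takes M from A back to A, so every xyⁱz is accepted.

b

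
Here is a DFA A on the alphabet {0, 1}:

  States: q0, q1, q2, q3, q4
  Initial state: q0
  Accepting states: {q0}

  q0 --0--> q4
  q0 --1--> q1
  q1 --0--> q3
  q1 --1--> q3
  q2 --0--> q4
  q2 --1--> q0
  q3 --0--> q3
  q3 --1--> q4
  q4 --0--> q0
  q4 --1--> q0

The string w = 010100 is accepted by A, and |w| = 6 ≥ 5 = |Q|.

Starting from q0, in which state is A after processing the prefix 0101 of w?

Run of A on the first 4 characters of w = 0 1 0 1:
  step 0: q0  (start)
  step 1: q4  (read 0: q0→q4)
  step 2: q0  (read 1: q4→q0)
  step 3: q4  (read 0: q0→q4)
  step 4: q0  (read 1: q4→q0)

After reading 4 characters, A is in state q0.

q0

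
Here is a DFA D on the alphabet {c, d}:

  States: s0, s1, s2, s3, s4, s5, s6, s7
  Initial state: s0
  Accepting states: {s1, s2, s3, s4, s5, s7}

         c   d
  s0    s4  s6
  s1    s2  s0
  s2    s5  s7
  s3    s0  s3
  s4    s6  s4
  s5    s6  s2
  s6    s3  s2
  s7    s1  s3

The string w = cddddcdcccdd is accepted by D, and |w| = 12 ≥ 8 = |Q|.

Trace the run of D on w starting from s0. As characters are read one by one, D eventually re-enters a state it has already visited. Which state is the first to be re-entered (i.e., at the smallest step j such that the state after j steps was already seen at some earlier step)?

State sequence: s0 -c-> s4 -d-> s4 -d-> s4 -d-> s4 -d-> s4 -c-> s6 -d-> s2 -c-> s5 -c-> s6 -c-> s3 -d-> s3 -d-> s3
First repeat at step 2: s4 was already visited.

The earliest repeat is at step j = 2: D is in s4, which it already visited at step i = 1.
The DFA has 8 states, so the proof of the pumping lemma guarantees a repeated state among the first 8+1 visited; the segment between the two visits is the pumpable y.

s4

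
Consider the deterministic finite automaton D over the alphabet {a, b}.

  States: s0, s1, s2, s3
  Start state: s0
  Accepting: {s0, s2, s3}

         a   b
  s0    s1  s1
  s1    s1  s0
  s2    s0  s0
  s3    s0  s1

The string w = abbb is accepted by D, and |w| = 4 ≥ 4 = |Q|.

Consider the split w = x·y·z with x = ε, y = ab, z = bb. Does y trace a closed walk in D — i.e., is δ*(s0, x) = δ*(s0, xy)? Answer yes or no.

State sequence: s0 -a-> s1 -b-> s0

After x (step 0): s0. After xy (step 2): s0.
They match, so y = ab drives D around a cycle from s0 back to itself; pumping y any number of times keeps D in s0 before reading z, and xyⁱz ∈ L(D) for every i ≥ 0.

yes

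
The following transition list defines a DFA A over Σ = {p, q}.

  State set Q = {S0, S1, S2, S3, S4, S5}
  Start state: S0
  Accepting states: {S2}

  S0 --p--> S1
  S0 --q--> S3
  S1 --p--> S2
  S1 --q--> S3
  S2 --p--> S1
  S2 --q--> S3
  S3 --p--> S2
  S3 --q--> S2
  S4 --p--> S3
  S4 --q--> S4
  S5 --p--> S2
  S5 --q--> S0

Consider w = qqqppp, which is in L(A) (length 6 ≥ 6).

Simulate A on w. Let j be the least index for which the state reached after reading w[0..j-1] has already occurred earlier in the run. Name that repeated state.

State sequence: S0 -q-> S3 -q-> S2 -q-> S3 -p-> S2 -p-> S1 -p-> S2
First repeat at step 3: S3 was already visited.

The earliest repeat is at step j = 3: A is in S3, which it already visited at step i = 1.
Since A has 6 states, any run of length ≥ 6 visits 6+1 states, so by pigeonhole some state repeats within the first 6 steps — that repeat gives the pumpable loop.

S3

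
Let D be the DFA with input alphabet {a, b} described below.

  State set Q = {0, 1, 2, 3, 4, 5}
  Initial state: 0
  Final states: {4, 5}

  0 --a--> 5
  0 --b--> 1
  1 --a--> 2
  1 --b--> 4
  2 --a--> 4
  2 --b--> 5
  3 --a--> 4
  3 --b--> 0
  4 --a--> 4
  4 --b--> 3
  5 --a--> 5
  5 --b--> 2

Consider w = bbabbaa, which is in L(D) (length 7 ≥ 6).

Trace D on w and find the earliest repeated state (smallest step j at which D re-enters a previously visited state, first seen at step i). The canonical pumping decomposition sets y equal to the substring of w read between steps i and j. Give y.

a

Run of D on w = b b a b b a a:
  step 0: 0  (start)
  step 1: 1  (read b: 0→1)
  step 2: 4  (read b: 1→4)
  step 3: 4  (read a: 4→4)   ← first repeat (4 seen earlier)
  step 4: 3  (read b: 4→3)
  step 5: 0  (read b: 3→0)
  step 6: 5  (read a: 0→5)
  step 7: 5  (read a: 5→5)

So i = 2, j = 3, giving x = w[0:2] = bb, y = w[2:3] = a, z = w[3:7] = bbaa.
Check: |xy| = 3 ≤ 6 and |y| = 1 ≥ 1. Reading y takes D from 4 back to 4, so every xyⁱz is accepted.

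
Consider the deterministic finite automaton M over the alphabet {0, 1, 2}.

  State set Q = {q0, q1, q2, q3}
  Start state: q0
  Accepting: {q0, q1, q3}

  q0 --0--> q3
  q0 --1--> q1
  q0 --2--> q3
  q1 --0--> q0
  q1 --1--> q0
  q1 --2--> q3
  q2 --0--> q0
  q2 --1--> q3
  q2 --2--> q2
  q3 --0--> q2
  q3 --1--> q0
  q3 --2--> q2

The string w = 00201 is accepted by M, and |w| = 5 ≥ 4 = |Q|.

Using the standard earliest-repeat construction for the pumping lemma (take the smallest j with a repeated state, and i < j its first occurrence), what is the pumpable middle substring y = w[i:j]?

State sequence: q0 -0-> q3 -0-> q2 -2-> q2 -0-> q0 -1-> q1
First repeat at step 3: q2 was already visited.

So i = 2, j = 3, giving x = w[0:2] = 00, y = w[2:3] = 2, z = w[3:5] = 01.
Check: |xy| = 3 ≤ 4 and |y| = 1 ≥ 1. Reading y takes M from q2 back to q2, so every xyⁱz is accepted.
Pumping length from the standard proof: p = 4 (the number of states). The repeated state found above gives |xy| = j ≤ 4 and |y| = j − i ≥ 1.

2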